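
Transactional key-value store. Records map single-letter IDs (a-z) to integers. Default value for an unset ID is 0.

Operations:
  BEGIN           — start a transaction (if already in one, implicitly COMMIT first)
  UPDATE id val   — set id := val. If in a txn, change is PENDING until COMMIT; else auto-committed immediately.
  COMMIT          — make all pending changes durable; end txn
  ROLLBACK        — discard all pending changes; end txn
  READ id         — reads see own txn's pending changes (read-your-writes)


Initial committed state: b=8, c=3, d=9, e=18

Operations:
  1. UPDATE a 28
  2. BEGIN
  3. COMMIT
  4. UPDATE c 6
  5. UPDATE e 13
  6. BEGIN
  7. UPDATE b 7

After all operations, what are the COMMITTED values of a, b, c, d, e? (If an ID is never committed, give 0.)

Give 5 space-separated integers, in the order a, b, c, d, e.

Initial committed: {b=8, c=3, d=9, e=18}
Op 1: UPDATE a=28 (auto-commit; committed a=28)
Op 2: BEGIN: in_txn=True, pending={}
Op 3: COMMIT: merged [] into committed; committed now {a=28, b=8, c=3, d=9, e=18}
Op 4: UPDATE c=6 (auto-commit; committed c=6)
Op 5: UPDATE e=13 (auto-commit; committed e=13)
Op 6: BEGIN: in_txn=True, pending={}
Op 7: UPDATE b=7 (pending; pending now {b=7})
Final committed: {a=28, b=8, c=6, d=9, e=13}

Answer: 28 8 6 9 13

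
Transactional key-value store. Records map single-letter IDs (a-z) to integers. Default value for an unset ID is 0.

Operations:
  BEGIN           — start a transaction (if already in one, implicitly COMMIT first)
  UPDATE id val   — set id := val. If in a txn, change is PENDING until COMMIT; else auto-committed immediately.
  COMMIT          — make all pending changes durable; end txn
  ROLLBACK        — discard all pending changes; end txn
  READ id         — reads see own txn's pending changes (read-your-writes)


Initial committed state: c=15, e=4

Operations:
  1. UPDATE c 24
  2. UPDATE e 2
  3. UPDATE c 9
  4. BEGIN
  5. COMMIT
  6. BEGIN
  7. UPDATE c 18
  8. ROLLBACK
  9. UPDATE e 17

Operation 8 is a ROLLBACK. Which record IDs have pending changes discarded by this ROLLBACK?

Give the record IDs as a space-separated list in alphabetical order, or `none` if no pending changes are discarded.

Answer: c

Derivation:
Initial committed: {c=15, e=4}
Op 1: UPDATE c=24 (auto-commit; committed c=24)
Op 2: UPDATE e=2 (auto-commit; committed e=2)
Op 3: UPDATE c=9 (auto-commit; committed c=9)
Op 4: BEGIN: in_txn=True, pending={}
Op 5: COMMIT: merged [] into committed; committed now {c=9, e=2}
Op 6: BEGIN: in_txn=True, pending={}
Op 7: UPDATE c=18 (pending; pending now {c=18})
Op 8: ROLLBACK: discarded pending ['c']; in_txn=False
Op 9: UPDATE e=17 (auto-commit; committed e=17)
ROLLBACK at op 8 discards: ['c']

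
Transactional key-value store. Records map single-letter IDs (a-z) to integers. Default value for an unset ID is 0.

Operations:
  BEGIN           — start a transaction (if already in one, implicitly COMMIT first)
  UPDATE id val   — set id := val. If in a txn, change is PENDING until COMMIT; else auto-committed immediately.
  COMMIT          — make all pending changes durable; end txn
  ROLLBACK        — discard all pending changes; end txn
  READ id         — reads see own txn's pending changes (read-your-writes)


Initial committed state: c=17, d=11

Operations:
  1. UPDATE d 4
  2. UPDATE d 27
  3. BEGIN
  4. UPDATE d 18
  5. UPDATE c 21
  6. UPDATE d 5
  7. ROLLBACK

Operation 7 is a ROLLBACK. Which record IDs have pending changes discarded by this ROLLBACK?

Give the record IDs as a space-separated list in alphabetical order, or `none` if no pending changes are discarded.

Initial committed: {c=17, d=11}
Op 1: UPDATE d=4 (auto-commit; committed d=4)
Op 2: UPDATE d=27 (auto-commit; committed d=27)
Op 3: BEGIN: in_txn=True, pending={}
Op 4: UPDATE d=18 (pending; pending now {d=18})
Op 5: UPDATE c=21 (pending; pending now {c=21, d=18})
Op 6: UPDATE d=5 (pending; pending now {c=21, d=5})
Op 7: ROLLBACK: discarded pending ['c', 'd']; in_txn=False
ROLLBACK at op 7 discards: ['c', 'd']

Answer: c d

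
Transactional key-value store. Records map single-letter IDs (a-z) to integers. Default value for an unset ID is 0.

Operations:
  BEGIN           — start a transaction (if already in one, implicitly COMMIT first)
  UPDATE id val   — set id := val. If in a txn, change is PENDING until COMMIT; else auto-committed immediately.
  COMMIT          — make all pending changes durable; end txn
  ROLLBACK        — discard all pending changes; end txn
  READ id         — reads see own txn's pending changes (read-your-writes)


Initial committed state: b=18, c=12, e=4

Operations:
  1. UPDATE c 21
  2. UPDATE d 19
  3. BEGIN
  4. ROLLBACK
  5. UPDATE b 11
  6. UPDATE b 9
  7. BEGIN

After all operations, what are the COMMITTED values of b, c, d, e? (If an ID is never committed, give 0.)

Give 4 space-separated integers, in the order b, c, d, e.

Initial committed: {b=18, c=12, e=4}
Op 1: UPDATE c=21 (auto-commit; committed c=21)
Op 2: UPDATE d=19 (auto-commit; committed d=19)
Op 3: BEGIN: in_txn=True, pending={}
Op 4: ROLLBACK: discarded pending []; in_txn=False
Op 5: UPDATE b=11 (auto-commit; committed b=11)
Op 6: UPDATE b=9 (auto-commit; committed b=9)
Op 7: BEGIN: in_txn=True, pending={}
Final committed: {b=9, c=21, d=19, e=4}

Answer: 9 21 19 4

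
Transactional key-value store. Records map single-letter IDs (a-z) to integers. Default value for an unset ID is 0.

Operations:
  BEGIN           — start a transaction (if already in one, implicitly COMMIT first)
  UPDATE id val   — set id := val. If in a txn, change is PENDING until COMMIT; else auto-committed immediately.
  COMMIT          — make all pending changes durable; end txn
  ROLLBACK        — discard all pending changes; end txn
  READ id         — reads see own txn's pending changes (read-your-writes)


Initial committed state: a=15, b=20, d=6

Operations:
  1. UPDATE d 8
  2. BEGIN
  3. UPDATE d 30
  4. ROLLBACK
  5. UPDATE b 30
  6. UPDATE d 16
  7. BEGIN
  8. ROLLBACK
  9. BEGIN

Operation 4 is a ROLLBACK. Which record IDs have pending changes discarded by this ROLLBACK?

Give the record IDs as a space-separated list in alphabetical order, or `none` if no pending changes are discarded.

Answer: d

Derivation:
Initial committed: {a=15, b=20, d=6}
Op 1: UPDATE d=8 (auto-commit; committed d=8)
Op 2: BEGIN: in_txn=True, pending={}
Op 3: UPDATE d=30 (pending; pending now {d=30})
Op 4: ROLLBACK: discarded pending ['d']; in_txn=False
Op 5: UPDATE b=30 (auto-commit; committed b=30)
Op 6: UPDATE d=16 (auto-commit; committed d=16)
Op 7: BEGIN: in_txn=True, pending={}
Op 8: ROLLBACK: discarded pending []; in_txn=False
Op 9: BEGIN: in_txn=True, pending={}
ROLLBACK at op 4 discards: ['d']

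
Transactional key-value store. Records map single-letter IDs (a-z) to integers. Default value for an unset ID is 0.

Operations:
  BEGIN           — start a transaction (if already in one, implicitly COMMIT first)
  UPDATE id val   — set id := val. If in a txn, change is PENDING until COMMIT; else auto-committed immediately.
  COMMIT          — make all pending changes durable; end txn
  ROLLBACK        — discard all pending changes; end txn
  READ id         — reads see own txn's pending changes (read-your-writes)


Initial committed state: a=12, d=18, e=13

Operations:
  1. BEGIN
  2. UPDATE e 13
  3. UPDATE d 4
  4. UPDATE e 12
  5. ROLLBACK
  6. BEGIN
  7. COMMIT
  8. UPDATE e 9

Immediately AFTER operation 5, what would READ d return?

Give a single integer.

Answer: 18

Derivation:
Initial committed: {a=12, d=18, e=13}
Op 1: BEGIN: in_txn=True, pending={}
Op 2: UPDATE e=13 (pending; pending now {e=13})
Op 3: UPDATE d=4 (pending; pending now {d=4, e=13})
Op 4: UPDATE e=12 (pending; pending now {d=4, e=12})
Op 5: ROLLBACK: discarded pending ['d', 'e']; in_txn=False
After op 5: visible(d) = 18 (pending={}, committed={a=12, d=18, e=13})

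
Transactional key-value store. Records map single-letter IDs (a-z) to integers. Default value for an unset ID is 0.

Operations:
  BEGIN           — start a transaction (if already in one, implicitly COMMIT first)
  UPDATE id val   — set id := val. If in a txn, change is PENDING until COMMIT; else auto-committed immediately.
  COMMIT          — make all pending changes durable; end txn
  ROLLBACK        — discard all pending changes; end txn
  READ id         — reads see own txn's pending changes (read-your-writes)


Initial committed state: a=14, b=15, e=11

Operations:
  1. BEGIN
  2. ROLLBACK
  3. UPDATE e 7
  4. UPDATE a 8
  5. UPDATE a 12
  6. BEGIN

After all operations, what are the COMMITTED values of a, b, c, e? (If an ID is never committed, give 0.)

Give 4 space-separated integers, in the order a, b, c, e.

Answer: 12 15 0 7

Derivation:
Initial committed: {a=14, b=15, e=11}
Op 1: BEGIN: in_txn=True, pending={}
Op 2: ROLLBACK: discarded pending []; in_txn=False
Op 3: UPDATE e=7 (auto-commit; committed e=7)
Op 4: UPDATE a=8 (auto-commit; committed a=8)
Op 5: UPDATE a=12 (auto-commit; committed a=12)
Op 6: BEGIN: in_txn=True, pending={}
Final committed: {a=12, b=15, e=7}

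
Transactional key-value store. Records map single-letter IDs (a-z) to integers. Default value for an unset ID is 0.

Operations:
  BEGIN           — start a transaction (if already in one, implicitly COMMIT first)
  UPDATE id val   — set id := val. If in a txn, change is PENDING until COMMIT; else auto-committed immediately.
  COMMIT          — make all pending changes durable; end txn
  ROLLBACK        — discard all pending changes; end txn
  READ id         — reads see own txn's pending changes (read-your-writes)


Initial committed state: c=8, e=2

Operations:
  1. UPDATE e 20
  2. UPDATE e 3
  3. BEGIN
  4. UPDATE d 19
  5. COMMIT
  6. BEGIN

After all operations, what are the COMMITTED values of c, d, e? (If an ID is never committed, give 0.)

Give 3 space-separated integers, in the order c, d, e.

Initial committed: {c=8, e=2}
Op 1: UPDATE e=20 (auto-commit; committed e=20)
Op 2: UPDATE e=3 (auto-commit; committed e=3)
Op 3: BEGIN: in_txn=True, pending={}
Op 4: UPDATE d=19 (pending; pending now {d=19})
Op 5: COMMIT: merged ['d'] into committed; committed now {c=8, d=19, e=3}
Op 6: BEGIN: in_txn=True, pending={}
Final committed: {c=8, d=19, e=3}

Answer: 8 19 3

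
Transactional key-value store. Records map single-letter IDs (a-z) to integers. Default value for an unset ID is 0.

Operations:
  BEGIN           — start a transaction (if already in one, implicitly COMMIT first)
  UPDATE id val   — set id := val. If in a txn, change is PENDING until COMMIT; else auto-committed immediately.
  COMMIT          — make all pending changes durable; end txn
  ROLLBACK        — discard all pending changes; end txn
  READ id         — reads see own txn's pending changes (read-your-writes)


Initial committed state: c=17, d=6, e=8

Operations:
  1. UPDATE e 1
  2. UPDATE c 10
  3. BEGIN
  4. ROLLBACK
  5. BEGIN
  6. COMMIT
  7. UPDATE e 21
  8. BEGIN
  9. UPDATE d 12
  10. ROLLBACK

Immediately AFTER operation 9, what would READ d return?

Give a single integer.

Answer: 12

Derivation:
Initial committed: {c=17, d=6, e=8}
Op 1: UPDATE e=1 (auto-commit; committed e=1)
Op 2: UPDATE c=10 (auto-commit; committed c=10)
Op 3: BEGIN: in_txn=True, pending={}
Op 4: ROLLBACK: discarded pending []; in_txn=False
Op 5: BEGIN: in_txn=True, pending={}
Op 6: COMMIT: merged [] into committed; committed now {c=10, d=6, e=1}
Op 7: UPDATE e=21 (auto-commit; committed e=21)
Op 8: BEGIN: in_txn=True, pending={}
Op 9: UPDATE d=12 (pending; pending now {d=12})
After op 9: visible(d) = 12 (pending={d=12}, committed={c=10, d=6, e=21})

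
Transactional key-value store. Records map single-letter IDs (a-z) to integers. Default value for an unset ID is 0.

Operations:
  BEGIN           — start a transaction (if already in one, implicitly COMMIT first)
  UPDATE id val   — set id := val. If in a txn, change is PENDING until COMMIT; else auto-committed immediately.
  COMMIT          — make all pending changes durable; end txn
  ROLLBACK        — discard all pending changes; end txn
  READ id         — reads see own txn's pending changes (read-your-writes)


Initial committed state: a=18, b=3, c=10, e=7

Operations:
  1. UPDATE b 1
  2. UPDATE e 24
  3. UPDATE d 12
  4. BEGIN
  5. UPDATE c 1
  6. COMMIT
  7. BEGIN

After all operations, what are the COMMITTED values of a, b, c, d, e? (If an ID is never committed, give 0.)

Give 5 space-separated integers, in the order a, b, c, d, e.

Answer: 18 1 1 12 24

Derivation:
Initial committed: {a=18, b=3, c=10, e=7}
Op 1: UPDATE b=1 (auto-commit; committed b=1)
Op 2: UPDATE e=24 (auto-commit; committed e=24)
Op 3: UPDATE d=12 (auto-commit; committed d=12)
Op 4: BEGIN: in_txn=True, pending={}
Op 5: UPDATE c=1 (pending; pending now {c=1})
Op 6: COMMIT: merged ['c'] into committed; committed now {a=18, b=1, c=1, d=12, e=24}
Op 7: BEGIN: in_txn=True, pending={}
Final committed: {a=18, b=1, c=1, d=12, e=24}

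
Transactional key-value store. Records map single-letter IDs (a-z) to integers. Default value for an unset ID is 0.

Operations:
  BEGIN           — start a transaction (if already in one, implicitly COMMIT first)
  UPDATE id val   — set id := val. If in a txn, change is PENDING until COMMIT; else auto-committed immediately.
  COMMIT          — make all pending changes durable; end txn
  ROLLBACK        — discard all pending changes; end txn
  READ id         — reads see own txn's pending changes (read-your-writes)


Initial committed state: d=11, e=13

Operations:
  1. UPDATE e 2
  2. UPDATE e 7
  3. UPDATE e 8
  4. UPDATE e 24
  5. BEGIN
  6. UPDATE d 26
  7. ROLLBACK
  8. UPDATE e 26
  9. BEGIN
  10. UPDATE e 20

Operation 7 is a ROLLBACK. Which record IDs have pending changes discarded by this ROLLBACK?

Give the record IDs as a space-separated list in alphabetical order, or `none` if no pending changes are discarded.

Answer: d

Derivation:
Initial committed: {d=11, e=13}
Op 1: UPDATE e=2 (auto-commit; committed e=2)
Op 2: UPDATE e=7 (auto-commit; committed e=7)
Op 3: UPDATE e=8 (auto-commit; committed e=8)
Op 4: UPDATE e=24 (auto-commit; committed e=24)
Op 5: BEGIN: in_txn=True, pending={}
Op 6: UPDATE d=26 (pending; pending now {d=26})
Op 7: ROLLBACK: discarded pending ['d']; in_txn=False
Op 8: UPDATE e=26 (auto-commit; committed e=26)
Op 9: BEGIN: in_txn=True, pending={}
Op 10: UPDATE e=20 (pending; pending now {e=20})
ROLLBACK at op 7 discards: ['d']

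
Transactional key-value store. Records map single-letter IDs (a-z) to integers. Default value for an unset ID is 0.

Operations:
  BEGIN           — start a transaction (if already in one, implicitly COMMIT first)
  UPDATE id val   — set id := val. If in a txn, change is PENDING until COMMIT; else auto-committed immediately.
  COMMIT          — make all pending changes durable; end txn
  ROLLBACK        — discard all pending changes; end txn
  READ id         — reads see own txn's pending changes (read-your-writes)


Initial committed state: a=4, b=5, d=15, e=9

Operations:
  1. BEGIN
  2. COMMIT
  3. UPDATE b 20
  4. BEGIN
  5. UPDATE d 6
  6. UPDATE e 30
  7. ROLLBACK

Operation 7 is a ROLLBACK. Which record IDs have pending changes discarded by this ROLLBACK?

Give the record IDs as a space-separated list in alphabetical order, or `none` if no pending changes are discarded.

Answer: d e

Derivation:
Initial committed: {a=4, b=5, d=15, e=9}
Op 1: BEGIN: in_txn=True, pending={}
Op 2: COMMIT: merged [] into committed; committed now {a=4, b=5, d=15, e=9}
Op 3: UPDATE b=20 (auto-commit; committed b=20)
Op 4: BEGIN: in_txn=True, pending={}
Op 5: UPDATE d=6 (pending; pending now {d=6})
Op 6: UPDATE e=30 (pending; pending now {d=6, e=30})
Op 7: ROLLBACK: discarded pending ['d', 'e']; in_txn=False
ROLLBACK at op 7 discards: ['d', 'e']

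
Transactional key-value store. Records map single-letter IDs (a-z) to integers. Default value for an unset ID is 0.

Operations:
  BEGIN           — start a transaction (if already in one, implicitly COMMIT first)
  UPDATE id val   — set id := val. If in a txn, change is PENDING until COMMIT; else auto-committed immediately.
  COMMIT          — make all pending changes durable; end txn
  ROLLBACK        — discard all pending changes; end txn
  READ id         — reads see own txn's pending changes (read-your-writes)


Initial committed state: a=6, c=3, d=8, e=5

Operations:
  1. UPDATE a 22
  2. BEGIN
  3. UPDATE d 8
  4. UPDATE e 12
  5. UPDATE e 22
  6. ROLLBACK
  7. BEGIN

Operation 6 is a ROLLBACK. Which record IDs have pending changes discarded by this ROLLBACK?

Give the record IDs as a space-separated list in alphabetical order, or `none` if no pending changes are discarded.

Answer: d e

Derivation:
Initial committed: {a=6, c=3, d=8, e=5}
Op 1: UPDATE a=22 (auto-commit; committed a=22)
Op 2: BEGIN: in_txn=True, pending={}
Op 3: UPDATE d=8 (pending; pending now {d=8})
Op 4: UPDATE e=12 (pending; pending now {d=8, e=12})
Op 5: UPDATE e=22 (pending; pending now {d=8, e=22})
Op 6: ROLLBACK: discarded pending ['d', 'e']; in_txn=False
Op 7: BEGIN: in_txn=True, pending={}
ROLLBACK at op 6 discards: ['d', 'e']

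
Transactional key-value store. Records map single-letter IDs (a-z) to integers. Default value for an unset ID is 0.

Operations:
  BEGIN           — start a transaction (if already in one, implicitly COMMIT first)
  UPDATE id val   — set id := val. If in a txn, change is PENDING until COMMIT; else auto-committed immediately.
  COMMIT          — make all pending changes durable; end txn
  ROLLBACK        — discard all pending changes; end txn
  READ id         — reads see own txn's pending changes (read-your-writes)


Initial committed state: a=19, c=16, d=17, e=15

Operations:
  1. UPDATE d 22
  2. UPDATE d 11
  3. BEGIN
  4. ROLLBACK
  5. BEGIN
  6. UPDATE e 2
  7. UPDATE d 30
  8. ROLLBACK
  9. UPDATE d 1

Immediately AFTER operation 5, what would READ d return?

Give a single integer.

Answer: 11

Derivation:
Initial committed: {a=19, c=16, d=17, e=15}
Op 1: UPDATE d=22 (auto-commit; committed d=22)
Op 2: UPDATE d=11 (auto-commit; committed d=11)
Op 3: BEGIN: in_txn=True, pending={}
Op 4: ROLLBACK: discarded pending []; in_txn=False
Op 5: BEGIN: in_txn=True, pending={}
After op 5: visible(d) = 11 (pending={}, committed={a=19, c=16, d=11, e=15})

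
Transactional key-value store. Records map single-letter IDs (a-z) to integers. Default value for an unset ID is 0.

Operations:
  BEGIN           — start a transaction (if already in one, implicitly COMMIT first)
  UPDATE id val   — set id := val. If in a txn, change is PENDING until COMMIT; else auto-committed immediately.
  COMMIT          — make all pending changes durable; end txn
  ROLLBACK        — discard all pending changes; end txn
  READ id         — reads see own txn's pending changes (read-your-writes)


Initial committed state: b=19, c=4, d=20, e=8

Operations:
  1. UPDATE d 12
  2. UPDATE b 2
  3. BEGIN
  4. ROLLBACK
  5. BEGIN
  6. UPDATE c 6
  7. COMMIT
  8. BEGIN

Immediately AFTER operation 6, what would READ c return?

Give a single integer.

Initial committed: {b=19, c=4, d=20, e=8}
Op 1: UPDATE d=12 (auto-commit; committed d=12)
Op 2: UPDATE b=2 (auto-commit; committed b=2)
Op 3: BEGIN: in_txn=True, pending={}
Op 4: ROLLBACK: discarded pending []; in_txn=False
Op 5: BEGIN: in_txn=True, pending={}
Op 6: UPDATE c=6 (pending; pending now {c=6})
After op 6: visible(c) = 6 (pending={c=6}, committed={b=2, c=4, d=12, e=8})

Answer: 6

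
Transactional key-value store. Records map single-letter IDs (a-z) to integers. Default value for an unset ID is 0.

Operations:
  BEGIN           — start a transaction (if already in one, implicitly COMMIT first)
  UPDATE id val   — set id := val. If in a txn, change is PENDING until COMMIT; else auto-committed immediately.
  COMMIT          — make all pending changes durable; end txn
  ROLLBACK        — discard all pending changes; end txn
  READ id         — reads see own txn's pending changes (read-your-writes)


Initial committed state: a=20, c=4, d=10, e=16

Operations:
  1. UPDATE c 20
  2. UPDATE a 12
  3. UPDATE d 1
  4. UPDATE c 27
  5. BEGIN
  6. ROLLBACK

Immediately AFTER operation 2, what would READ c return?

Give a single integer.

Initial committed: {a=20, c=4, d=10, e=16}
Op 1: UPDATE c=20 (auto-commit; committed c=20)
Op 2: UPDATE a=12 (auto-commit; committed a=12)
After op 2: visible(c) = 20 (pending={}, committed={a=12, c=20, d=10, e=16})

Answer: 20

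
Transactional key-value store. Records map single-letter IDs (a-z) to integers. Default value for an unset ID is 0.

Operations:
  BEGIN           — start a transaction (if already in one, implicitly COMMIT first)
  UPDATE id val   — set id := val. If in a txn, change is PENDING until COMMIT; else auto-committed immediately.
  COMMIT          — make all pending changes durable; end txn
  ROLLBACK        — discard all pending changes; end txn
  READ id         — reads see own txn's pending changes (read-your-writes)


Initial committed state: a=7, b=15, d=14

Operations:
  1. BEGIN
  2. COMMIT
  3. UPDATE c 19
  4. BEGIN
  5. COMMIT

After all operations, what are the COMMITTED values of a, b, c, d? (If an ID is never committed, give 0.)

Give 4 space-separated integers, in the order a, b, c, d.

Answer: 7 15 19 14

Derivation:
Initial committed: {a=7, b=15, d=14}
Op 1: BEGIN: in_txn=True, pending={}
Op 2: COMMIT: merged [] into committed; committed now {a=7, b=15, d=14}
Op 3: UPDATE c=19 (auto-commit; committed c=19)
Op 4: BEGIN: in_txn=True, pending={}
Op 5: COMMIT: merged [] into committed; committed now {a=7, b=15, c=19, d=14}
Final committed: {a=7, b=15, c=19, d=14}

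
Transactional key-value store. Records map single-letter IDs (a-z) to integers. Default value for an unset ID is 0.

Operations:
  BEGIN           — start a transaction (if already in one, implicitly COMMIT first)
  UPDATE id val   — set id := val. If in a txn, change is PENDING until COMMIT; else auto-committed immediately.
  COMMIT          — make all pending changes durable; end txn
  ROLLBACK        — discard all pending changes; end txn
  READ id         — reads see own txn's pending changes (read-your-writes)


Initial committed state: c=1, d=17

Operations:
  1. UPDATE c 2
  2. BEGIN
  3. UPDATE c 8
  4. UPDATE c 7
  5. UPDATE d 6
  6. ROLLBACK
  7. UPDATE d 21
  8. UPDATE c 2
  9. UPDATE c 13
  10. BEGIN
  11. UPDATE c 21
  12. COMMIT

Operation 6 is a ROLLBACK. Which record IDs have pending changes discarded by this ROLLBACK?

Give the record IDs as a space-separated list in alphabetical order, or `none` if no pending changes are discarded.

Answer: c d

Derivation:
Initial committed: {c=1, d=17}
Op 1: UPDATE c=2 (auto-commit; committed c=2)
Op 2: BEGIN: in_txn=True, pending={}
Op 3: UPDATE c=8 (pending; pending now {c=8})
Op 4: UPDATE c=7 (pending; pending now {c=7})
Op 5: UPDATE d=6 (pending; pending now {c=7, d=6})
Op 6: ROLLBACK: discarded pending ['c', 'd']; in_txn=False
Op 7: UPDATE d=21 (auto-commit; committed d=21)
Op 8: UPDATE c=2 (auto-commit; committed c=2)
Op 9: UPDATE c=13 (auto-commit; committed c=13)
Op 10: BEGIN: in_txn=True, pending={}
Op 11: UPDATE c=21 (pending; pending now {c=21})
Op 12: COMMIT: merged ['c'] into committed; committed now {c=21, d=21}
ROLLBACK at op 6 discards: ['c', 'd']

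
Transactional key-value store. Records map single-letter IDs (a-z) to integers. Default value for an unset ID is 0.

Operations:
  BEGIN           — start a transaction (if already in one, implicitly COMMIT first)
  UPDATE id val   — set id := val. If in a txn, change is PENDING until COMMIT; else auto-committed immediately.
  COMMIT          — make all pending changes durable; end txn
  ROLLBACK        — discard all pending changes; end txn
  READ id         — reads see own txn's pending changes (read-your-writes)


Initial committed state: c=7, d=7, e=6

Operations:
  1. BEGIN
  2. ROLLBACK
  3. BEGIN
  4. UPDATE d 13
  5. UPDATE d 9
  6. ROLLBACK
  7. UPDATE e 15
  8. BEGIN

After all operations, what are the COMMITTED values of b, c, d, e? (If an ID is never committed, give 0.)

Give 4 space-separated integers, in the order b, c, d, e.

Initial committed: {c=7, d=7, e=6}
Op 1: BEGIN: in_txn=True, pending={}
Op 2: ROLLBACK: discarded pending []; in_txn=False
Op 3: BEGIN: in_txn=True, pending={}
Op 4: UPDATE d=13 (pending; pending now {d=13})
Op 5: UPDATE d=9 (pending; pending now {d=9})
Op 6: ROLLBACK: discarded pending ['d']; in_txn=False
Op 7: UPDATE e=15 (auto-commit; committed e=15)
Op 8: BEGIN: in_txn=True, pending={}
Final committed: {c=7, d=7, e=15}

Answer: 0 7 7 15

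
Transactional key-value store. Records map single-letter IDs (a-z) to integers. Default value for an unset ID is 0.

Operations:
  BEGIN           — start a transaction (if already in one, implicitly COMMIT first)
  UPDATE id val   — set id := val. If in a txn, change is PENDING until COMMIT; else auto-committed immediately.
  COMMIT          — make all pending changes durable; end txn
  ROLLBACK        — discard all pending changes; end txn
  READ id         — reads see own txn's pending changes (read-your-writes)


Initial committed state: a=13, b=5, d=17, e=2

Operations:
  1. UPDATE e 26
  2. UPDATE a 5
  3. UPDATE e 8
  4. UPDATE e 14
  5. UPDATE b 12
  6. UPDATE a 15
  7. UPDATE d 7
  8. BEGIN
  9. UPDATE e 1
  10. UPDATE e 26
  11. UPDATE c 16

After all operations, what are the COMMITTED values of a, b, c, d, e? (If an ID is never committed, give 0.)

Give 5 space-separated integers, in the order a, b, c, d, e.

Initial committed: {a=13, b=5, d=17, e=2}
Op 1: UPDATE e=26 (auto-commit; committed e=26)
Op 2: UPDATE a=5 (auto-commit; committed a=5)
Op 3: UPDATE e=8 (auto-commit; committed e=8)
Op 4: UPDATE e=14 (auto-commit; committed e=14)
Op 5: UPDATE b=12 (auto-commit; committed b=12)
Op 6: UPDATE a=15 (auto-commit; committed a=15)
Op 7: UPDATE d=7 (auto-commit; committed d=7)
Op 8: BEGIN: in_txn=True, pending={}
Op 9: UPDATE e=1 (pending; pending now {e=1})
Op 10: UPDATE e=26 (pending; pending now {e=26})
Op 11: UPDATE c=16 (pending; pending now {c=16, e=26})
Final committed: {a=15, b=12, d=7, e=14}

Answer: 15 12 0 7 14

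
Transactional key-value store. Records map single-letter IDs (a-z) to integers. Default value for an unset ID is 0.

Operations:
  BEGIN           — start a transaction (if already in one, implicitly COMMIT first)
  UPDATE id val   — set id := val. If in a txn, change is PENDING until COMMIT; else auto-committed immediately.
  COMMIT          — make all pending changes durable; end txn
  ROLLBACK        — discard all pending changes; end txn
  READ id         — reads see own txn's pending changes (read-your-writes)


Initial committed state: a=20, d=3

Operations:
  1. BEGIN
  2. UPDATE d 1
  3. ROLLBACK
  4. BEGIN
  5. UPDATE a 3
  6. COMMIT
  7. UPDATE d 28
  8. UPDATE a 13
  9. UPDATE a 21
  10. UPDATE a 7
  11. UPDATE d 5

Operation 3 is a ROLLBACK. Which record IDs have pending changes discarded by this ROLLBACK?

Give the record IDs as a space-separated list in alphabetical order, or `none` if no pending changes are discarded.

Answer: d

Derivation:
Initial committed: {a=20, d=3}
Op 1: BEGIN: in_txn=True, pending={}
Op 2: UPDATE d=1 (pending; pending now {d=1})
Op 3: ROLLBACK: discarded pending ['d']; in_txn=False
Op 4: BEGIN: in_txn=True, pending={}
Op 5: UPDATE a=3 (pending; pending now {a=3})
Op 6: COMMIT: merged ['a'] into committed; committed now {a=3, d=3}
Op 7: UPDATE d=28 (auto-commit; committed d=28)
Op 8: UPDATE a=13 (auto-commit; committed a=13)
Op 9: UPDATE a=21 (auto-commit; committed a=21)
Op 10: UPDATE a=7 (auto-commit; committed a=7)
Op 11: UPDATE d=5 (auto-commit; committed d=5)
ROLLBACK at op 3 discards: ['d']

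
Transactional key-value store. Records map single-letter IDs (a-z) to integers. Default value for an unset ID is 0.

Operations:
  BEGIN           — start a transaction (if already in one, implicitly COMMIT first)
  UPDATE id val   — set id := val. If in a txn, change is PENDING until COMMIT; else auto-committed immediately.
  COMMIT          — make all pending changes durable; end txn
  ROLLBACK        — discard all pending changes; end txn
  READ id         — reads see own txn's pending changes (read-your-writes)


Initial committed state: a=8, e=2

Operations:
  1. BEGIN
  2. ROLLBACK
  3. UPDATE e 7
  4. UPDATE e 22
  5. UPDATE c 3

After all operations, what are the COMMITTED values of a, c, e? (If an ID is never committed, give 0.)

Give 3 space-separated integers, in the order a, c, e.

Initial committed: {a=8, e=2}
Op 1: BEGIN: in_txn=True, pending={}
Op 2: ROLLBACK: discarded pending []; in_txn=False
Op 3: UPDATE e=7 (auto-commit; committed e=7)
Op 4: UPDATE e=22 (auto-commit; committed e=22)
Op 5: UPDATE c=3 (auto-commit; committed c=3)
Final committed: {a=8, c=3, e=22}

Answer: 8 3 22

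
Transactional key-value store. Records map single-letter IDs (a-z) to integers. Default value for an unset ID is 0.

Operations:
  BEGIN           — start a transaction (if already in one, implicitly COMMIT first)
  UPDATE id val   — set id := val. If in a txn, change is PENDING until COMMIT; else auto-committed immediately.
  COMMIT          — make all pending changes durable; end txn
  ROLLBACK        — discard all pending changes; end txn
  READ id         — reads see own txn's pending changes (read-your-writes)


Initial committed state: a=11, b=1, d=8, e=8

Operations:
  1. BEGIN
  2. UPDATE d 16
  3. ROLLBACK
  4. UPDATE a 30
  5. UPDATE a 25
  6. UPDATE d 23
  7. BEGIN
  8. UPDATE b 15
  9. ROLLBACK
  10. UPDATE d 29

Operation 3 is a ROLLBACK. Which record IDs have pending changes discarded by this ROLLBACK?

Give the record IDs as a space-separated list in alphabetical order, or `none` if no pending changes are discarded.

Answer: d

Derivation:
Initial committed: {a=11, b=1, d=8, e=8}
Op 1: BEGIN: in_txn=True, pending={}
Op 2: UPDATE d=16 (pending; pending now {d=16})
Op 3: ROLLBACK: discarded pending ['d']; in_txn=False
Op 4: UPDATE a=30 (auto-commit; committed a=30)
Op 5: UPDATE a=25 (auto-commit; committed a=25)
Op 6: UPDATE d=23 (auto-commit; committed d=23)
Op 7: BEGIN: in_txn=True, pending={}
Op 8: UPDATE b=15 (pending; pending now {b=15})
Op 9: ROLLBACK: discarded pending ['b']; in_txn=False
Op 10: UPDATE d=29 (auto-commit; committed d=29)
ROLLBACK at op 3 discards: ['d']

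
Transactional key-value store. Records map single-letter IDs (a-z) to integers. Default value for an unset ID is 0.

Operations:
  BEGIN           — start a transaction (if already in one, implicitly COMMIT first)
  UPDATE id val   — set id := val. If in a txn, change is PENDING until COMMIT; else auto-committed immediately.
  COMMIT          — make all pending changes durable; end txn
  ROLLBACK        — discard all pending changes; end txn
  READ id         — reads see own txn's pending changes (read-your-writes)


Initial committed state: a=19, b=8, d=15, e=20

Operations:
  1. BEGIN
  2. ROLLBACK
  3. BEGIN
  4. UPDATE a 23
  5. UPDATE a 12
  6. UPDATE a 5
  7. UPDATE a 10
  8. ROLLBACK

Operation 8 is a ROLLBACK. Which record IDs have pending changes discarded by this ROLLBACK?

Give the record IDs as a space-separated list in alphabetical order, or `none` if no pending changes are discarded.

Initial committed: {a=19, b=8, d=15, e=20}
Op 1: BEGIN: in_txn=True, pending={}
Op 2: ROLLBACK: discarded pending []; in_txn=False
Op 3: BEGIN: in_txn=True, pending={}
Op 4: UPDATE a=23 (pending; pending now {a=23})
Op 5: UPDATE a=12 (pending; pending now {a=12})
Op 6: UPDATE a=5 (pending; pending now {a=5})
Op 7: UPDATE a=10 (pending; pending now {a=10})
Op 8: ROLLBACK: discarded pending ['a']; in_txn=False
ROLLBACK at op 8 discards: ['a']

Answer: a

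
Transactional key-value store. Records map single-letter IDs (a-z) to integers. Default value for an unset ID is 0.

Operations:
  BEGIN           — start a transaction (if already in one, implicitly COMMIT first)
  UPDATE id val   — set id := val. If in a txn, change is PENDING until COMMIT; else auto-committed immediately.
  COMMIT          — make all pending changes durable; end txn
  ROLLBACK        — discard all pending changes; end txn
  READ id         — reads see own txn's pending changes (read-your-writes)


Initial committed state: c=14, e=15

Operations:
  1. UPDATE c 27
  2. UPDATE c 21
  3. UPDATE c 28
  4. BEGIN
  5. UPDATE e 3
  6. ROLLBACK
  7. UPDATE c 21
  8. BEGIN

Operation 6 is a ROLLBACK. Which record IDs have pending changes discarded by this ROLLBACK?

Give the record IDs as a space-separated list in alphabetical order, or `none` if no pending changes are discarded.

Answer: e

Derivation:
Initial committed: {c=14, e=15}
Op 1: UPDATE c=27 (auto-commit; committed c=27)
Op 2: UPDATE c=21 (auto-commit; committed c=21)
Op 3: UPDATE c=28 (auto-commit; committed c=28)
Op 4: BEGIN: in_txn=True, pending={}
Op 5: UPDATE e=3 (pending; pending now {e=3})
Op 6: ROLLBACK: discarded pending ['e']; in_txn=False
Op 7: UPDATE c=21 (auto-commit; committed c=21)
Op 8: BEGIN: in_txn=True, pending={}
ROLLBACK at op 6 discards: ['e']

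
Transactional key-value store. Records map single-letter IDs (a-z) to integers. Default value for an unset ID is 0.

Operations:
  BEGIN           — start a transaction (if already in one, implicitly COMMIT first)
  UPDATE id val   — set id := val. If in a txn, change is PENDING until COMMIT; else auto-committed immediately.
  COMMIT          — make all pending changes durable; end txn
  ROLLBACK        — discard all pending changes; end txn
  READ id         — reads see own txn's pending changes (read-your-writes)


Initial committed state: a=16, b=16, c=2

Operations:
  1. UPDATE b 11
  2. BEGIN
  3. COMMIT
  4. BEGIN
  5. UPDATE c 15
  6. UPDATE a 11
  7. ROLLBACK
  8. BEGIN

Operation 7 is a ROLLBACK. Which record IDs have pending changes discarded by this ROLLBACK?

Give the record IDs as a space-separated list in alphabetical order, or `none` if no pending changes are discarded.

Answer: a c

Derivation:
Initial committed: {a=16, b=16, c=2}
Op 1: UPDATE b=11 (auto-commit; committed b=11)
Op 2: BEGIN: in_txn=True, pending={}
Op 3: COMMIT: merged [] into committed; committed now {a=16, b=11, c=2}
Op 4: BEGIN: in_txn=True, pending={}
Op 5: UPDATE c=15 (pending; pending now {c=15})
Op 6: UPDATE a=11 (pending; pending now {a=11, c=15})
Op 7: ROLLBACK: discarded pending ['a', 'c']; in_txn=False
Op 8: BEGIN: in_txn=True, pending={}
ROLLBACK at op 7 discards: ['a', 'c']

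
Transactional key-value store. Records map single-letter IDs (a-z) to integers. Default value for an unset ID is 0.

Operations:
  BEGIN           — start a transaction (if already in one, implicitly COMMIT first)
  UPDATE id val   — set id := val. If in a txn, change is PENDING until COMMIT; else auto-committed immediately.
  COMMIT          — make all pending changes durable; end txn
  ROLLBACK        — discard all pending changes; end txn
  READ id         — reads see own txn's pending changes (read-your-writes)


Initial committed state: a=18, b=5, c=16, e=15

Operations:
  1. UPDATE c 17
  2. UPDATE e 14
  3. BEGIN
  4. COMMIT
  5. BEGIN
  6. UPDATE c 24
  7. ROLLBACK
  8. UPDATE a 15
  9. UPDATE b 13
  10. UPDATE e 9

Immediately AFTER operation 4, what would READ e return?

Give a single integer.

Initial committed: {a=18, b=5, c=16, e=15}
Op 1: UPDATE c=17 (auto-commit; committed c=17)
Op 2: UPDATE e=14 (auto-commit; committed e=14)
Op 3: BEGIN: in_txn=True, pending={}
Op 4: COMMIT: merged [] into committed; committed now {a=18, b=5, c=17, e=14}
After op 4: visible(e) = 14 (pending={}, committed={a=18, b=5, c=17, e=14})

Answer: 14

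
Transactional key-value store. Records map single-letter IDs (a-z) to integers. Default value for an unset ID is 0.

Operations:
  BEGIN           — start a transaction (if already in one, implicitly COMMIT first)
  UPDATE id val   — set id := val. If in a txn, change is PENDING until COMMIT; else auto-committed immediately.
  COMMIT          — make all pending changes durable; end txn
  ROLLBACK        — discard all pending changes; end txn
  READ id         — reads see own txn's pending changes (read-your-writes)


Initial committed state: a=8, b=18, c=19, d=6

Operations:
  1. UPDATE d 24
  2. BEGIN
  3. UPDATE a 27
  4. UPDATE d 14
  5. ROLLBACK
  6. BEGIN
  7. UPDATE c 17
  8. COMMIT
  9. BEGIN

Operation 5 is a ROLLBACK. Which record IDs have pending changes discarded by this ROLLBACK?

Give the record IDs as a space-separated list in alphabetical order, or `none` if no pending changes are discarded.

Answer: a d

Derivation:
Initial committed: {a=8, b=18, c=19, d=6}
Op 1: UPDATE d=24 (auto-commit; committed d=24)
Op 2: BEGIN: in_txn=True, pending={}
Op 3: UPDATE a=27 (pending; pending now {a=27})
Op 4: UPDATE d=14 (pending; pending now {a=27, d=14})
Op 5: ROLLBACK: discarded pending ['a', 'd']; in_txn=False
Op 6: BEGIN: in_txn=True, pending={}
Op 7: UPDATE c=17 (pending; pending now {c=17})
Op 8: COMMIT: merged ['c'] into committed; committed now {a=8, b=18, c=17, d=24}
Op 9: BEGIN: in_txn=True, pending={}
ROLLBACK at op 5 discards: ['a', 'd']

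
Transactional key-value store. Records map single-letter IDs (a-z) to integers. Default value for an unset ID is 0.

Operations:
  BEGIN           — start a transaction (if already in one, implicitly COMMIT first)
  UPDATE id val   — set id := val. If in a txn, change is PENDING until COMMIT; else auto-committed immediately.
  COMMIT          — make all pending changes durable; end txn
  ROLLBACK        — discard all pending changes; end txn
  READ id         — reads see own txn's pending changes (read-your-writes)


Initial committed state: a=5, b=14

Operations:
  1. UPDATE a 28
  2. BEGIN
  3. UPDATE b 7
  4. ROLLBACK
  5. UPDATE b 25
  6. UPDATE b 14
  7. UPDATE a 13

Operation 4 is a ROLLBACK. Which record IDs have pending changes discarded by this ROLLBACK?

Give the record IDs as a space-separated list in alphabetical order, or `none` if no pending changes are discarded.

Answer: b

Derivation:
Initial committed: {a=5, b=14}
Op 1: UPDATE a=28 (auto-commit; committed a=28)
Op 2: BEGIN: in_txn=True, pending={}
Op 3: UPDATE b=7 (pending; pending now {b=7})
Op 4: ROLLBACK: discarded pending ['b']; in_txn=False
Op 5: UPDATE b=25 (auto-commit; committed b=25)
Op 6: UPDATE b=14 (auto-commit; committed b=14)
Op 7: UPDATE a=13 (auto-commit; committed a=13)
ROLLBACK at op 4 discards: ['b']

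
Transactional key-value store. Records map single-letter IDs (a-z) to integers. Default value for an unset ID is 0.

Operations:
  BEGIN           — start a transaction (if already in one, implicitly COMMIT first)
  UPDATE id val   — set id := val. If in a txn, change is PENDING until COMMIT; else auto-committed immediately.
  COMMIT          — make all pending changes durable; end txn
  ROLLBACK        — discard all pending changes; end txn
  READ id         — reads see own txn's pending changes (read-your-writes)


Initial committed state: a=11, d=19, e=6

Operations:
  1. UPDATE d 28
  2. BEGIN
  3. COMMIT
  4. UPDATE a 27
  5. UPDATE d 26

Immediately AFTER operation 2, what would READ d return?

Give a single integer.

Initial committed: {a=11, d=19, e=6}
Op 1: UPDATE d=28 (auto-commit; committed d=28)
Op 2: BEGIN: in_txn=True, pending={}
After op 2: visible(d) = 28 (pending={}, committed={a=11, d=28, e=6})

Answer: 28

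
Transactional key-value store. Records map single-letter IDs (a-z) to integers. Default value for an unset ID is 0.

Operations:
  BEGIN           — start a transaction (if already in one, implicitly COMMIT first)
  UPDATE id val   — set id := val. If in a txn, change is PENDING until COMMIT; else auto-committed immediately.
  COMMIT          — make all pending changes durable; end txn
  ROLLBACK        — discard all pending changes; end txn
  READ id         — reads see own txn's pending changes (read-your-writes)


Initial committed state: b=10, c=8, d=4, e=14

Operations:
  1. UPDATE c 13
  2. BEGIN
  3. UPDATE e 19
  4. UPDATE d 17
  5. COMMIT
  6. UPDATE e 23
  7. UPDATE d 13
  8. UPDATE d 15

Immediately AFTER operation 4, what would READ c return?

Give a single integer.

Answer: 13

Derivation:
Initial committed: {b=10, c=8, d=4, e=14}
Op 1: UPDATE c=13 (auto-commit; committed c=13)
Op 2: BEGIN: in_txn=True, pending={}
Op 3: UPDATE e=19 (pending; pending now {e=19})
Op 4: UPDATE d=17 (pending; pending now {d=17, e=19})
After op 4: visible(c) = 13 (pending={d=17, e=19}, committed={b=10, c=13, d=4, e=14})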